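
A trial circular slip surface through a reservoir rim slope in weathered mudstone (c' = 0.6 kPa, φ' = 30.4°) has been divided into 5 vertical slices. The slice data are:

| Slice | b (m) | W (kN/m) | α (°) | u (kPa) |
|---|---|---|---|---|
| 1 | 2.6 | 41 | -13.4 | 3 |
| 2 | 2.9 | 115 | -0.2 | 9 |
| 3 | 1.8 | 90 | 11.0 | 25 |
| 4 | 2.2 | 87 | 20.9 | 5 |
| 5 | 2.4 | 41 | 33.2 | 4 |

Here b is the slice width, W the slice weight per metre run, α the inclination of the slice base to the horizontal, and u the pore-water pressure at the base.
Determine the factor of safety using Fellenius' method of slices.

Ordinary method of slices: FS = Σ[c'·Δl_i + (W_i cosα_i − u_i·Δl_i)·tanφ'] / Σ W_i sinα_i, with Δl_i = b_i / cosα_i.
Slice 1: Δl = 2.6/cos(-13.4°) = 2.673 m; N'_1 = 41·cos(-13.4°) − 3·2.673 = 31.9; c'Δl = 1.60; W sinα = -9.5
Slice 2: Δl = 2.9/cos(-0.2°) = 2.900 m; N'_2 = 115·cos(-0.2°) − 9·2.900 = 88.9; c'Δl = 1.74; W sinα = -0.4
Slice 3: Δl = 1.8/cos11.0° = 1.834 m; N'_3 = 90·cos11.0° − 25·1.834 = 42.5; c'Δl = 1.10; W sinα = 17.2
Slice 4: Δl = 2.2/cos20.9° = 2.355 m; N'_4 = 87·cos20.9° − 5·2.355 = 69.5; c'Δl = 1.41; W sinα = 31.0
Slice 5: Δl = 2.4/cos33.2° = 2.868 m; N'_5 = 41·cos33.2° − 4·2.868 = 22.8; c'Δl = 1.72; W sinα = 22.5
Σc'Δl = 7.6 kN/m; ΣN' = 255.6 kN/m; ΣW sinα = 60.8 kN/m
Resisting = 7.6 + 255.6·tan30.4° = 7.6 + 150.0 = 157.5 kN/m
FS = 157.5 / 60.8 = 2.593

FS = 2.59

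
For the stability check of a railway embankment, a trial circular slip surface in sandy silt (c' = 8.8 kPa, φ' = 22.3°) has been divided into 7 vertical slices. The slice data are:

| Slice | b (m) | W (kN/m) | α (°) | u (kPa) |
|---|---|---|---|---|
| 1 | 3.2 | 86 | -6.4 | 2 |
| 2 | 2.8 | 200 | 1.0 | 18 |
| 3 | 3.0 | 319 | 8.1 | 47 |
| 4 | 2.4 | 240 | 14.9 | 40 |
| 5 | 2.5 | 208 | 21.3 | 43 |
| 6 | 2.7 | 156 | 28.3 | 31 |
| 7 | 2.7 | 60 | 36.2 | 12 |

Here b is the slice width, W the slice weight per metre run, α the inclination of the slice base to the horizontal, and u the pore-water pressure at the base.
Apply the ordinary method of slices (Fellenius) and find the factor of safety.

FS = 1.59

Ordinary method of slices: FS = Σ[c'·Δl_i + (W_i cosα_i − u_i·Δl_i)·tanφ'] / Σ W_i sinα_i, with Δl_i = b_i / cosα_i.
Slice 1: Δl = 3.2/cos(-6.4°) = 3.220 m; N'_1 = 86·cos(-6.4°) − 2·3.220 = 79.0; c'Δl = 28.34; W sinα = -9.6
Slice 2: Δl = 2.8/cos1.0° = 2.800 m; N'_2 = 200·cos1.0° − 18·2.800 = 149.6; c'Δl = 24.64; W sinα = 3.5
Slice 3: Δl = 3.0/cos8.1° = 3.030 m; N'_3 = 319·cos8.1° − 47·3.030 = 173.4; c'Δl = 26.67; W sinα = 44.9
Slice 4: Δl = 2.4/cos14.9° = 2.484 m; N'_4 = 240·cos14.9° − 40·2.484 = 132.6; c'Δl = 21.85; W sinα = 61.7
Slice 5: Δl = 2.5/cos21.3° = 2.683 m; N'_5 = 208·cos21.3° − 43·2.683 = 78.4; c'Δl = 23.61; W sinα = 75.6
Slice 6: Δl = 2.7/cos28.3° = 3.067 m; N'_6 = 156·cos28.3° − 31·3.067 = 42.3; c'Δl = 26.99; W sinα = 74.0
Slice 7: Δl = 2.7/cos36.2° = 3.346 m; N'_7 = 60·cos36.2° − 12·3.346 = 8.3; c'Δl = 29.44; W sinα = 35.4
Σc'Δl = 181.5 kN/m; ΣN' = 663.5 kN/m; ΣW sinα = 285.5 kN/m
Resisting = 181.5 + 663.5·tan22.3° = 181.5 + 272.1 = 453.7 kN/m
FS = 453.7 / 285.5 = 1.589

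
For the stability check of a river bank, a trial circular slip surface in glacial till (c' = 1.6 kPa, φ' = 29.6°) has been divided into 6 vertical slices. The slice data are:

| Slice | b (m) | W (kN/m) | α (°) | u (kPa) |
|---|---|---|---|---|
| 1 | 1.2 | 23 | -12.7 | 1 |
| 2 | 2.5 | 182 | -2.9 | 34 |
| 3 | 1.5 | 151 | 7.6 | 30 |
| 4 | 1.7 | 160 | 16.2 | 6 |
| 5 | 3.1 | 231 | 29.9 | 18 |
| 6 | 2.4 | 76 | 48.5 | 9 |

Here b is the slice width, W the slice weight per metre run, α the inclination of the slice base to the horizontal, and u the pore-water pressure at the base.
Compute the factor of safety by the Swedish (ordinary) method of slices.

Ordinary method of slices: FS = Σ[c'·Δl_i + (W_i cosα_i − u_i·Δl_i)·tanφ'] / Σ W_i sinα_i, with Δl_i = b_i / cosα_i.
Slice 1: Δl = 1.2/cos(-12.7°) = 1.230 m; N'_1 = 23·cos(-12.7°) − 1·1.230 = 21.2; c'Δl = 1.97; W sinα = -5.1
Slice 2: Δl = 2.5/cos(-2.9°) = 2.503 m; N'_2 = 182·cos(-2.9°) − 34·2.503 = 96.7; c'Δl = 4.01; W sinα = -9.2
Slice 3: Δl = 1.5/cos7.6° = 1.513 m; N'_3 = 151·cos7.6° − 30·1.513 = 104.3; c'Δl = 2.42; W sinα = 20.0
Slice 4: Δl = 1.7/cos16.2° = 1.770 m; N'_4 = 160·cos16.2° − 6·1.770 = 143.0; c'Δl = 2.83; W sinα = 44.6
Slice 5: Δl = 3.1/cos29.9° = 3.576 m; N'_5 = 231·cos29.9° − 18·3.576 = 135.9; c'Δl = 5.72; W sinα = 115.2
Slice 6: Δl = 2.4/cos48.5° = 3.622 m; N'_6 = 76·cos48.5° − 9·3.622 = 17.8; c'Δl = 5.80; W sinα = 56.9
Σc'Δl = 22.7 kN/m; ΣN' = 518.8 kN/m; ΣW sinα = 222.4 kN/m
Resisting = 22.7 + 518.8·tan29.6° = 22.7 + 294.7 = 317.5 kN/m
FS = 317.5 / 222.4 = 1.427

FS = 1.43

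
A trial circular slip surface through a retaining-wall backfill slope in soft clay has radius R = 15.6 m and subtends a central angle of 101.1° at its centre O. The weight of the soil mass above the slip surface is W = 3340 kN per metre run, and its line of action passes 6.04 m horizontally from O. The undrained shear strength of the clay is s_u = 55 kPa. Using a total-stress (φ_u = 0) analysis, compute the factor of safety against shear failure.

FS = 1.17

Taking moments about the centre O, the resisting moment is provided by the undrained shear strength acting along the arc:
Arc length L_a = R·θ = 15.6·(101.1°·π/180) = 15.6·1.7645 = 27.53 m
M_R = s_u·L_a·R = 55·27.53·15.6 = 23617.9 kN·m/m
M_D = W·d = 3340·6.04 = 20173.6 kN·m/m
FS = M_R / M_D = 23617.9 / 20173.6 = 1.171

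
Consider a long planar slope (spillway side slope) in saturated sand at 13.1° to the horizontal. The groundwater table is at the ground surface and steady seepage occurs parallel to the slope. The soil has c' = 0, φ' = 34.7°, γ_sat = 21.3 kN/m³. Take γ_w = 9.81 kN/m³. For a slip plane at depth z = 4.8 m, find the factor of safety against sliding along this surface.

With seepage parallel to the slope and the water table at the surface, the effective normal stress on the slip plane uses the buoyant unit weight γ' = γ_sat − γ_w while the driving shear stress uses γ_sat:
FS = [c' + γ' z cos²β tanφ'] / [γ_sat z sinβ cosβ]
(For c' = 0 this reduces to FS = (γ'/γ_sat)·tanφ'/tanβ.)
γ' = 21.3 − 9.81 = 11.49 kN/m³
Numerator = 0.0 + 11.49·4.8·cos²13.1°·tan34.7° = 0.0 + 11.49·4.8·0.9486·0.6924 = 36.227 kPa
Denominator = 21.3·4.8·sin13.1°·cos13.1° = 21.3·4.8·0.2267·0.9740 = 22.570 kPa
FS = 36.227 / 22.570 = 1.605

FS = 1.61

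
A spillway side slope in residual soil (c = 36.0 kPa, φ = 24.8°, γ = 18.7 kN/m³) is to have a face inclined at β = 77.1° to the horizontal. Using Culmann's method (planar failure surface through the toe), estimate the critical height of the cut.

H_c = 17.54 m

Culmann's analysis gives the critical failure plane at α_cr = (β + φ)/2 = (77.1 + 24.8)/2 = 50.9°, and the critical height
H_c = (4c/γ) · sinβ cosφ / [1 − cos(β − φ)]
    = (4·36.0/18.7) · sin77.1°·cos24.8° / [1 − cos(52.3°)]
    = 7.701 · 0.9748·0.9078 / [1 − 0.6115]
    = 7.701 · 0.8849 / 0.3885
    = 17.54 m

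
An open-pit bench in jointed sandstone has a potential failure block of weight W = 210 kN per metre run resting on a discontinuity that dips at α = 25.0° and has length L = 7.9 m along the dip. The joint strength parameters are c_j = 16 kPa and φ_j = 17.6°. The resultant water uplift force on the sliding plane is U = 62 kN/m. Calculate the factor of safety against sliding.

FS = 1.88

Resolving the block weight along and normal to the plane and applying the Mohr–Coulomb strength on the joint:
N' = W cosα − U = 210·cos25.0° − 62 = 128.3 kN/m
Driving force T = W sinα = 210·sin25.0° = 88.7 kN/m
Resisting force R = c_j·L + N'·tanφ_j = 16·7.9 + 128.3·tan17.6° = 126.4 + 40.7 = 167.1 kN/m
FS = R / T = 167.1 / 88.7 = 1.883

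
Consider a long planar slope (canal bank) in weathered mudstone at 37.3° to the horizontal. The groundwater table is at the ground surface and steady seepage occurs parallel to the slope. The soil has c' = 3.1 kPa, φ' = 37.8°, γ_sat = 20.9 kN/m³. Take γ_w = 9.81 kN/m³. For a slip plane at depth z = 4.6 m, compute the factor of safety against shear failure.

With seepage parallel to the slope and the water table at the surface, the effective normal stress on the slip plane uses the buoyant unit weight γ' = γ_sat − γ_w while the driving shear stress uses γ_sat:
FS = [c' + γ' z cos²β tanφ'] / [γ_sat z sinβ cosβ]
γ' = 20.9 − 9.81 = 11.09 kN/m³
Numerator = 3.1 + 11.09·4.6·cos²37.3°·tan37.8° = 3.1 + 11.09·4.6·0.6328·0.7757 = 28.139 kPa
Denominator = 20.9·4.6·sin37.3°·cos37.3° = 20.9·4.6·0.6060·0.7955 = 46.344 kPa
FS = 28.139 / 46.344 = 0.607

FS = 0.61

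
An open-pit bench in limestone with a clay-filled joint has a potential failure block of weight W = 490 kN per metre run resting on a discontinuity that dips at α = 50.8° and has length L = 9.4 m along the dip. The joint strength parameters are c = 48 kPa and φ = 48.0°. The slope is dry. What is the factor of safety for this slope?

FS = 2.09

Resolving the block weight along and normal to the plane and applying the Mohr–Coulomb strength on the joint:
N' = W cosα = 490·cos50.8° = 309.7 kN/m
Driving force T = W sinα = 490·sin50.8° = 379.7 kN/m
Resisting force R = c·L + N'·tanφ = 48·9.4 + 309.7·tan48.0° = 451.2 + 344.0 = 795.2 kN/m
FS = R / T = 795.2 / 379.7 = 2.094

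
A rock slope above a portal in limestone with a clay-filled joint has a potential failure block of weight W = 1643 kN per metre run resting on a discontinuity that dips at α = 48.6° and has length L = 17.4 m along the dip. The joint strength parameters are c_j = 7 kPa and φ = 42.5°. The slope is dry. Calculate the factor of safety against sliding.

Resolving the block weight along and normal to the plane and applying the Mohr–Coulomb strength on the joint:
N' = W cosα = 1643·cos48.6° = 1086.5 kN/m
Driving force T = W sinα = 1643·sin48.6° = 1232.4 kN/m
Resisting force R = c_j·L + N'·tanφ = 7·17.4 + 1086.5·tan42.5° = 121.8 + 995.6 = 1117.4 kN/m
FS = R / T = 1117.4 / 1232.4 = 0.907

FS = 0.91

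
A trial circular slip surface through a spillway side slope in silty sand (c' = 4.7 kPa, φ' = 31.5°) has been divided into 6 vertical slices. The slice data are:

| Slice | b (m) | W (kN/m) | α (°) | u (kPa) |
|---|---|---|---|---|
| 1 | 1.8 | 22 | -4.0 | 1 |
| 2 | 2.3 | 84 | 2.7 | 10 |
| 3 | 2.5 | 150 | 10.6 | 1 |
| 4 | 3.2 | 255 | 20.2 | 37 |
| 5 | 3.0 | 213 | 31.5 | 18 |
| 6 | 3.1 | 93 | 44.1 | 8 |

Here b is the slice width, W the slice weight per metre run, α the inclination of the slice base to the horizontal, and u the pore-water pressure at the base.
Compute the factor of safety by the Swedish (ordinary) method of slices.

Ordinary method of slices: FS = Σ[c'·Δl_i + (W_i cosα_i − u_i·Δl_i)·tanφ'] / Σ W_i sinα_i, with Δl_i = b_i / cosα_i.
Slice 1: Δl = 1.8/cos(-4.0°) = 1.804 m; N'_1 = 22·cos(-4.0°) − 1·1.804 = 20.1; c'Δl = 8.48; W sinα = -1.5
Slice 2: Δl = 2.3/cos2.7° = 2.303 m; N'_2 = 84·cos2.7° − 10·2.303 = 60.9; c'Δl = 10.82; W sinα = 4.0
Slice 3: Δl = 2.5/cos10.6° = 2.543 m; N'_3 = 150·cos10.6° − 1·2.543 = 144.9; c'Δl = 11.95; W sinα = 27.6
Slice 4: Δl = 3.2/cos20.2° = 3.410 m; N'_4 = 255·cos20.2° − 37·3.410 = 113.2; c'Δl = 16.03; W sinα = 88.1
Slice 5: Δl = 3.0/cos31.5° = 3.518 m; N'_5 = 213·cos31.5° − 18·3.518 = 118.3; c'Δl = 16.54; W sinα = 111.3
Slice 6: Δl = 3.1/cos44.1° = 4.317 m; N'_6 = 93·cos44.1° − 8·4.317 = 32.3; c'Δl = 20.29; W sinα = 64.7
Σc'Δl = 84.1 kN/m; ΣN' = 489.6 kN/m; ΣW sinα = 294.1 kN/m
Resisting = 84.1 + 489.6·tan31.5° = 84.1 + 300.0 = 384.1 kN/m
FS = 384.1 / 294.1 = 1.306

FS = 1.31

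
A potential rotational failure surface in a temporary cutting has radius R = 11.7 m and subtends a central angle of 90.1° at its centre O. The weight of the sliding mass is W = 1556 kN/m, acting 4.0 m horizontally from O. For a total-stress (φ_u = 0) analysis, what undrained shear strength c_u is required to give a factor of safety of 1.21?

c_u = 35.0 kPa

FS = c_u·L_a·R / (W·d), so c_u = FS·W·d / (L_a·R).
Arc length L_a = R·θ = 11.7·(90.1°·π/180) = 11.7·1.5725 = 18.40 m
c_u = 1.21·1556·4.0 / (18.40·11.7) = 7531.0 / 215.27 = 34.98 kPa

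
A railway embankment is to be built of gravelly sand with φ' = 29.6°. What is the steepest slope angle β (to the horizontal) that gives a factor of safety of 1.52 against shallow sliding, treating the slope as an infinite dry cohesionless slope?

β = 20.5°

For an infinite dry cohesionless slope FS = tanφ'/tanβ, so tanβ = tanφ' / FS.
tanβ = tan29.6° / 1.52 = 0.5681 / 1.52 = 0.3737
β = arctan(0.3737) = 20.49°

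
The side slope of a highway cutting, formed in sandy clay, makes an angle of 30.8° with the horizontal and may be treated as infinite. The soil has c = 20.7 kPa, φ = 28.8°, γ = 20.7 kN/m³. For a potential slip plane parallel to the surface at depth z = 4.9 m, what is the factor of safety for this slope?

FS = 1.39

For an infinite slope with a slip plane parallel to the surface (no pore pressure): FS = [c + γz cos²β tanφ] / [γz sinβ cosβ].
γz = 20.7·4.9 = 101.43 kN/m²
Numerator = 20.7 + 101.43·cos²30.8°·tan28.8° = 20.7 + 101.43·0.7378·0.5498 = 61.842 kPa
Denominator = 101.43·sin30.8°·cos30.8° = 101.43·0.5120·0.8590 = 44.611 kPa
FS = 61.842 / 44.611 = 1.386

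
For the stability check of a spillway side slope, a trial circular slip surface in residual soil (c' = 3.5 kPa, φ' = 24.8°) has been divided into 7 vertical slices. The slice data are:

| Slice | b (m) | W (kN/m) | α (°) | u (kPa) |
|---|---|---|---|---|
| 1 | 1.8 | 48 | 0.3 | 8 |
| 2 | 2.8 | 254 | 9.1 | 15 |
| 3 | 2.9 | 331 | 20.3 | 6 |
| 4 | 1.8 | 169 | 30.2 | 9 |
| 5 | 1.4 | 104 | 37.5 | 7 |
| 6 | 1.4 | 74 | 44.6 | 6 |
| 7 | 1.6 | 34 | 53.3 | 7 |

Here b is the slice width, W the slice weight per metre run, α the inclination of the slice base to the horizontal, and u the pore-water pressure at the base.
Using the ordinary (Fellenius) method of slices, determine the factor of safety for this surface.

Ordinary method of slices: FS = Σ[c'·Δl_i + (W_i cosα_i − u_i·Δl_i)·tanφ'] / Σ W_i sinα_i, with Δl_i = b_i / cosα_i.
Slice 1: Δl = 1.8/cos0.3° = 1.800 m; N'_1 = 48·cos0.3° − 8·1.800 = 33.6; c'Δl = 6.30; W sinα = 0.3
Slice 2: Δl = 2.8/cos9.1° = 2.836 m; N'_2 = 254·cos9.1° − 15·2.836 = 208.3; c'Δl = 9.92; W sinα = 40.2
Slice 3: Δl = 2.9/cos20.3° = 3.092 m; N'_3 = 331·cos20.3° − 6·3.092 = 291.9; c'Δl = 10.82; W sinα = 114.8
Slice 4: Δl = 1.8/cos30.2° = 2.083 m; N'_4 = 169·cos30.2° − 9·2.083 = 127.3; c'Δl = 7.29; W sinα = 85.0
Slice 5: Δl = 1.4/cos37.5° = 1.765 m; N'_5 = 104·cos37.5° − 7·1.765 = 70.2; c'Δl = 6.18; W sinα = 63.3
Slice 6: Δl = 1.4/cos44.6° = 1.966 m; N'_6 = 74·cos44.6° − 6·1.966 = 40.9; c'Δl = 6.88; W sinα = 52.0
Slice 7: Δl = 1.6/cos53.3° = 2.677 m; N'_7 = 34·cos53.3° − 7·2.677 = 1.6; c'Δl = 9.37; W sinα = 27.3
Σc'Δl = 56.8 kN/m; ΣN' = 773.7 kN/m; ΣW sinα = 382.8 kN/m
Resisting = 56.8 + 773.7·tan24.8° = 56.8 + 357.5 = 414.3 kN/m
FS = 414.3 / 382.8 = 1.082

FS = 1.08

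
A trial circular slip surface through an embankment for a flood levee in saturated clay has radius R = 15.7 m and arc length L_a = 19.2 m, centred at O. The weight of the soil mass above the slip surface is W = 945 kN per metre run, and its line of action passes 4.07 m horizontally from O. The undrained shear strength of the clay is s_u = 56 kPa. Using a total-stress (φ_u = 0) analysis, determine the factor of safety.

Taking moments about the centre O, the resisting moment is provided by the undrained shear strength acting along the arc:
M_R = s_u·L_a·R = 56·19.20·15.7 = 16880.6 kN·m/m
M_D = W·d = 945·4.07 = 3846.2 kN·m/m
FS = M_R / M_D = 16880.6 / 3846.2 = 4.389

FS = 4.39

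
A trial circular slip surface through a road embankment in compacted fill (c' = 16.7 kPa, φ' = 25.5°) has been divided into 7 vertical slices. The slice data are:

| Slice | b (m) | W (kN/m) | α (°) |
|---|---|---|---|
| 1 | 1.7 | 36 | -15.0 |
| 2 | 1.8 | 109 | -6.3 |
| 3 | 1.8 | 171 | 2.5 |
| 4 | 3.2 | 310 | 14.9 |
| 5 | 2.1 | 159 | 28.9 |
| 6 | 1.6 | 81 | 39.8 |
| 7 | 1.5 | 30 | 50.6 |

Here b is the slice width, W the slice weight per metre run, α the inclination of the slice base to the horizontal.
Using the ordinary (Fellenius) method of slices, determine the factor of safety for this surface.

Ordinary method of slices: FS = Σ[c'·Δl_i + (W_i cosα_i)·tanφ'] / Σ W_i sinα_i, with Δl_i = b_i / cosα_i.
Slice 1: Δl = 1.7/cos(-15.0°) = 1.760 m; N'_1 = 36·cos(-15.0°) = 34.8; c'Δl = 29.39; W sinα = -9.3
Slice 2: Δl = 1.8/cos(-6.3°) = 1.811 m; N'_2 = 109·cos(-6.3°) = 108.3; c'Δl = 30.24; W sinα = -12.0
Slice 3: Δl = 1.8/cos2.5° = 1.802 m; N'_3 = 171·cos2.5° = 170.8; c'Δl = 30.09; W sinα = 7.5
Slice 4: Δl = 3.2/cos14.9° = 3.311 m; N'_4 = 310·cos14.9° = 299.6; c'Δl = 55.30; W sinα = 79.7
Slice 5: Δl = 2.1/cos28.9° = 2.399 m; N'_5 = 159·cos28.9° = 139.2; c'Δl = 40.06; W sinα = 76.8
Slice 6: Δl = 1.6/cos39.8° = 2.083 m; N'_6 = 81·cos39.8° = 62.2; c'Δl = 34.78; W sinα = 51.8
Slice 7: Δl = 1.5/cos50.6° = 2.363 m; N'_7 = 30·cos50.6° = 19.0; c'Δl = 39.47; W sinα = 23.2
Σc'Δl = 259.3 kN/m; ΣN' = 834.0 kN/m; ΣW sinα = 217.8 kN/m
Resisting = 259.3 + 834.0·tan25.5° = 259.3 + 397.8 = 657.1 kN/m
FS = 657.1 / 217.8 = 3.018

FS = 3.02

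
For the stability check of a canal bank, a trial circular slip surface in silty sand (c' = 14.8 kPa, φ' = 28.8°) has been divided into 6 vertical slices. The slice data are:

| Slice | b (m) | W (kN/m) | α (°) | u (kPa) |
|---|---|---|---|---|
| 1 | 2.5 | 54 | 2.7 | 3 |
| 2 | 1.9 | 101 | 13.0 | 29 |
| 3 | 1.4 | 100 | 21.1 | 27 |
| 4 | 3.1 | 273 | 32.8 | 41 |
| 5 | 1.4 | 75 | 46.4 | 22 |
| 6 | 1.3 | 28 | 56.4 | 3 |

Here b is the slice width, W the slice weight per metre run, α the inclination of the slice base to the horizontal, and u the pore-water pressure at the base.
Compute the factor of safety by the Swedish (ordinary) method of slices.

FS = 1.17

Ordinary method of slices: FS = Σ[c'·Δl_i + (W_i cosα_i − u_i·Δl_i)·tanφ'] / Σ W_i sinα_i, with Δl_i = b_i / cosα_i.
Slice 1: Δl = 2.5/cos2.7° = 2.503 m; N'_1 = 54·cos2.7° − 3·2.503 = 46.4; c'Δl = 37.04; W sinα = 2.5
Slice 2: Δl = 1.9/cos13.0° = 1.950 m; N'_2 = 101·cos13.0° − 29·1.950 = 41.9; c'Δl = 28.86; W sinα = 22.7
Slice 3: Δl = 1.4/cos21.1° = 1.501 m; N'_3 = 100·cos21.1° − 27·1.501 = 52.8; c'Δl = 22.21; W sinα = 36.0
Slice 4: Δl = 3.1/cos32.8° = 3.688 m; N'_4 = 273·cos32.8° − 41·3.688 = 78.3; c'Δl = 54.58; W sinα = 147.9
Slice 5: Δl = 1.4/cos46.4° = 2.030 m; N'_5 = 75·cos46.4° − 22·2.030 = 7.1; c'Δl = 30.05; W sinα = 54.3
Slice 6: Δl = 1.3/cos56.4° = 2.349 m; N'_6 = 28·cos56.4° − 3·2.349 = 8.4; c'Δl = 34.77; W sinα = 23.3
Σc'Δl = 207.5 kN/m; ΣN' = 234.8 kN/m; ΣW sinα = 286.8 kN/m
Resisting = 207.5 + 234.8·tan28.8° = 207.5 + 129.1 = 336.6 kN/m
FS = 336.6 / 286.8 = 1.174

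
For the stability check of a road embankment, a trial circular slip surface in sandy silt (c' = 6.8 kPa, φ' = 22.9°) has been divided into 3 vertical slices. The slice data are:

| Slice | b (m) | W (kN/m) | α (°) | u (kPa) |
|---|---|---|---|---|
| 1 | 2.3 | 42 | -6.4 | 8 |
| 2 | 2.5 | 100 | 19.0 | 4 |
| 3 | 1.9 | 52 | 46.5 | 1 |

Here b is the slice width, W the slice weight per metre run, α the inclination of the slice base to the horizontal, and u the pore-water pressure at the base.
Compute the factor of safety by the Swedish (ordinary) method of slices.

Ordinary method of slices: FS = Σ[c'·Δl_i + (W_i cosα_i − u_i·Δl_i)·tanφ'] / Σ W_i sinα_i, with Δl_i = b_i / cosα_i.
Slice 1: Δl = 2.3/cos(-6.4°) = 2.314 m; N'_1 = 42·cos(-6.4°) − 8·2.314 = 23.2; c'Δl = 15.74; W sinα = -4.7
Slice 2: Δl = 2.5/cos19.0° = 2.644 m; N'_2 = 100·cos19.0° − 4·2.644 = 84.0; c'Δl = 17.98; W sinα = 32.6
Slice 3: Δl = 1.9/cos46.5° = 2.760 m; N'_3 = 52·cos46.5° − 1·2.760 = 33.0; c'Δl = 18.77; W sinα = 37.7
Σc'Δl = 52.5 kN/m; ΣN' = 140.2 kN/m; ΣW sinα = 65.6 kN/m
Resisting = 52.5 + 140.2·tan22.9° = 52.5 + 59.2 = 111.7 kN/m
FS = 111.7 / 65.6 = 1.703

FS = 1.70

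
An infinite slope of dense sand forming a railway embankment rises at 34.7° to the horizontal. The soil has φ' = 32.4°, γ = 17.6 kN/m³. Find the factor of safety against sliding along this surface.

For a dry cohesionless infinite slope the factor of safety is FS = tanφ' / tanβ.
FS = tan32.4° / tan34.7° = 0.6346 / 0.6924 = 0.917

FS = 0.92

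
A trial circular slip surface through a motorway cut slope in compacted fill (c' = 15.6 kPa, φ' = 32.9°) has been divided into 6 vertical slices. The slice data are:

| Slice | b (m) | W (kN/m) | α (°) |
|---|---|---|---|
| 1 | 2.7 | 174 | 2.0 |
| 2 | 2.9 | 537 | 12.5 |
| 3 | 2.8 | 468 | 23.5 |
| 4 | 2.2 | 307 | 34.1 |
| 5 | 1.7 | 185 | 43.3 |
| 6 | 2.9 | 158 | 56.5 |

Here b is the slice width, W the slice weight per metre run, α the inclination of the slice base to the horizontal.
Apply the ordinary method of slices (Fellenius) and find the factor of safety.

FS = 1.80

Ordinary method of slices: FS = Σ[c'·Δl_i + (W_i cosα_i)·tanφ'] / Σ W_i sinα_i, with Δl_i = b_i / cosα_i.
Slice 1: Δl = 2.7/cos2.0° = 2.702 m; N'_1 = 174·cos2.0° = 173.9; c'Δl = 42.15; W sinα = 6.1
Slice 2: Δl = 2.9/cos12.5° = 2.970 m; N'_2 = 537·cos12.5° = 524.3; c'Δl = 46.34; W sinα = 116.2
Slice 3: Δl = 2.8/cos23.5° = 3.053 m; N'_3 = 468·cos23.5° = 429.2; c'Δl = 47.63; W sinα = 186.6
Slice 4: Δl = 2.2/cos34.1° = 2.657 m; N'_4 = 307·cos34.1° = 254.2; c'Δl = 41.45; W sinα = 172.1
Slice 5: Δl = 1.7/cos43.3° = 2.336 m; N'_5 = 185·cos43.3° = 134.6; c'Δl = 36.44; W sinα = 126.9
Slice 6: Δl = 2.9/cos56.5° = 5.254 m; N'_6 = 158·cos56.5° = 87.2; c'Δl = 81.97; W sinα = 131.8
Σc'Δl = 296.0 kN/m; ΣN' = 1603.4 kN/m; ΣW sinα = 739.7 kN/m
Resisting = 296.0 + 1603.4·tan32.9° = 296.0 + 1037.3 = 1333.3 kN/m
FS = 1333.3 / 739.7 = 1.803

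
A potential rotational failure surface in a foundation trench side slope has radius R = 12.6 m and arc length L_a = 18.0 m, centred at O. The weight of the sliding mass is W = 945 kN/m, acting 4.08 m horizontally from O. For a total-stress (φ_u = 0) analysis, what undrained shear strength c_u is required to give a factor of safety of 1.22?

FS = c_u·L_a·R / (W·d), so c_u = FS·W·d / (L_a·R).
c_u = 1.22·945·4.08 / (18.00·12.6) = 4703.8 / 226.80 = 20.74 kPa

c_u = 20.7 kPa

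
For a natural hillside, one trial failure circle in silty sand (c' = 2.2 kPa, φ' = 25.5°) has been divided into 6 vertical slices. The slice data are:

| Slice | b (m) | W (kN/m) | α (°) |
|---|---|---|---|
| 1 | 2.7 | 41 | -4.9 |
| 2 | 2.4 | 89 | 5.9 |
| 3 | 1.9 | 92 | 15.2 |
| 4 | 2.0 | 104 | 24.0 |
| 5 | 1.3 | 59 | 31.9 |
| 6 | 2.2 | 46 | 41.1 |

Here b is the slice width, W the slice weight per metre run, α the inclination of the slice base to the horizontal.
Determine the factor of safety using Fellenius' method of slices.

FS = 1.65

Ordinary method of slices: FS = Σ[c'·Δl_i + (W_i cosα_i)·tanφ'] / Σ W_i sinα_i, with Δl_i = b_i / cosα_i.
Slice 1: Δl = 2.7/cos(-4.9°) = 2.710 m; N'_1 = 41·cos(-4.9°) = 40.9; c'Δl = 5.96; W sinα = -3.5
Slice 2: Δl = 2.4/cos5.9° = 2.413 m; N'_2 = 89·cos5.9° = 88.5; c'Δl = 5.31; W sinα = 9.1
Slice 3: Δl = 1.9/cos15.2° = 1.969 m; N'_3 = 92·cos15.2° = 88.8; c'Δl = 4.33; W sinα = 24.1
Slice 4: Δl = 2.0/cos24.0° = 2.189 m; N'_4 = 104·cos24.0° = 95.0; c'Δl = 4.82; W sinα = 42.3
Slice 5: Δl = 1.3/cos31.9° = 1.531 m; N'_5 = 59·cos31.9° = 50.1; c'Δl = 3.37; W sinα = 31.2
Slice 6: Δl = 2.2/cos41.1° = 2.919 m; N'_6 = 46·cos41.1° = 34.7; c'Δl = 6.42; W sinα = 30.2
Σc'Δl = 30.2 kN/m; ΣN' = 397.9 kN/m; ΣW sinα = 133.5 kN/m
Resisting = 30.2 + 397.9·tan25.5° = 30.2 + 189.8 = 220.0 kN/m
FS = 220.0 / 133.5 = 1.648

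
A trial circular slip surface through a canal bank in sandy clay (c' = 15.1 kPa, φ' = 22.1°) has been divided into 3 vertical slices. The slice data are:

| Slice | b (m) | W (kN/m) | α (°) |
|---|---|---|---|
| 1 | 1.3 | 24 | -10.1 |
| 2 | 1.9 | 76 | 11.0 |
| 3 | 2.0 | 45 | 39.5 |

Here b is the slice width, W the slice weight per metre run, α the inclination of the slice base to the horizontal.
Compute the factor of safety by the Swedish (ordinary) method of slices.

FS = 3.66

Ordinary method of slices: FS = Σ[c'·Δl_i + (W_i cosα_i)·tanφ'] / Σ W_i sinα_i, with Δl_i = b_i / cosα_i.
Slice 1: Δl = 1.3/cos(-10.1°) = 1.320 m; N'_1 = 24·cos(-10.1°) = 23.6; c'Δl = 19.94; W sinα = -4.2
Slice 2: Δl = 1.9/cos11.0° = 1.936 m; N'_2 = 76·cos11.0° = 74.6; c'Δl = 29.23; W sinα = 14.5
Slice 3: Δl = 2.0/cos39.5° = 2.592 m; N'_3 = 45·cos39.5° = 34.7; c'Δl = 39.14; W sinα = 28.6
Σc'Δl = 88.3 kN/m; ΣN' = 133.0 kN/m; ΣW sinα = 38.9 kN/m
Resisting = 88.3 + 133.0·tan22.1° = 88.3 + 54.0 = 142.3 kN/m
FS = 142.3 / 38.9 = 3.656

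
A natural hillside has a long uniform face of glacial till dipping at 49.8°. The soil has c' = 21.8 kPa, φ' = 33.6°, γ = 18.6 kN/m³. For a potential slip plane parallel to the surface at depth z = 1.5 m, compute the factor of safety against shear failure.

FS = 2.15

For an infinite slope with a slip plane parallel to the surface (no pore pressure): FS = [c' + γz cos²β tanφ'] / [γz sinβ cosβ].
γz = 18.6·1.5 = 27.90 kN/m²
Numerator = 21.8 + 27.90·cos²49.8°·tan33.6° = 21.8 + 27.90·0.4166·0.6644 = 29.523 kPa
Denominator = 27.90·sin49.8°·cos49.8° = 27.90·0.7638·0.6455 = 13.755 kPa
FS = 29.523 / 13.755 = 2.146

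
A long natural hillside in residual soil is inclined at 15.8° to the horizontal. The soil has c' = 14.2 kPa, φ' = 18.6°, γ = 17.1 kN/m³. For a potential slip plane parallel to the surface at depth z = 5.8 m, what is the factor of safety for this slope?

For an infinite slope with a slip plane parallel to the surface (no pore pressure): FS = [c' + γz cos²β tanφ'] / [γz sinβ cosβ].
γz = 17.1·5.8 = 99.18 kN/m²
Numerator = 14.2 + 99.18·cos²15.8°·tan18.6° = 14.2 + 99.18·0.9259·0.3365 = 45.103 kPa
Denominator = 99.18·sin15.8°·cos15.8° = 99.18·0.2723·0.9622 = 25.984 kPa
FS = 45.103 / 25.984 = 1.736

FS = 1.74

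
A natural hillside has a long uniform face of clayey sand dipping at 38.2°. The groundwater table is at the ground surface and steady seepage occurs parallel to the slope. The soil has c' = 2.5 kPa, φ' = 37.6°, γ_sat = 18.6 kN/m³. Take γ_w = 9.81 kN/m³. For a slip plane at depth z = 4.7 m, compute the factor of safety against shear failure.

FS = 0.52

With seepage parallel to the slope and the water table at the surface, the effective normal stress on the slip plane uses the buoyant unit weight γ' = γ_sat − γ_w while the driving shear stress uses γ_sat:
FS = [c' + γ' z cos²β tanφ'] / [γ_sat z sinβ cosβ]
γ' = 18.6 − 9.81 = 8.79 kN/m³
Numerator = 2.5 + 8.79·4.7·cos²38.2°·tan37.6° = 2.5 + 8.79·4.7·0.6176·0.7701 = 22.148 kPa
Denominator = 18.6·4.7·sin38.2°·cos38.2° = 18.6·4.7·0.6184·0.7859 = 42.484 kPa
FS = 22.148 / 42.484 = 0.521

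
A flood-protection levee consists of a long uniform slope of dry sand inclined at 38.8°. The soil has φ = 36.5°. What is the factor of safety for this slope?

For a dry cohesionless infinite slope the factor of safety is FS = tanφ / tanβ.
FS = tan36.5° / tan38.8° = 0.7400 / 0.8040 = 0.920

FS = 0.92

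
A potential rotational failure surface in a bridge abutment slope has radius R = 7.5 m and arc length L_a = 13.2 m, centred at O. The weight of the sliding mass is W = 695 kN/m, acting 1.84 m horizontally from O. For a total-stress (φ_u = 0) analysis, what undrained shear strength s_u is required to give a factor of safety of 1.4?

s_u = 18.1 kPa

FS = s_u·L_a·R / (W·d), so s_u = FS·W·d / (L_a·R).
s_u = 1.4·695·1.84 / (13.20·7.5) = 1790.3 / 99.00 = 18.08 kPa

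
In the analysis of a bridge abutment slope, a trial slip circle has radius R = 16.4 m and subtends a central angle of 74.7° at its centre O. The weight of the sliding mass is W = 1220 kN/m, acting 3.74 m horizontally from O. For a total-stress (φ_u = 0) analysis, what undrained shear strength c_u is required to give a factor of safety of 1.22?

c_u = 15.9 kPa

FS = c_u·L_a·R / (W·d), so c_u = FS·W·d / (L_a·R).
Arc length L_a = R·θ = 16.4·(74.7°·π/180) = 16.4·1.3038 = 21.38 m
c_u = 1.22·1220·3.74 / (21.38·16.4) = 5566.6 / 350.66 = 15.87 kPa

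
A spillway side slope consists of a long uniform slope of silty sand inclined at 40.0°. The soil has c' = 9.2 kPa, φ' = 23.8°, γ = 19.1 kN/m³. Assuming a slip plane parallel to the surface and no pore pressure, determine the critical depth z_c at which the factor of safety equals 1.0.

Setting FS = 1.00 in FS = [c' + γz cos²β tanφ'] / [γz sinβ cosβ] and solving for z:
z = c' / [γ cosβ (FS·sinβ − cosβ·tanφ')]
  = 9.2 / [19.1·cos40.0°·(1.00·sin40.0° − cos40.0°·tan23.8°)]
  = 9.2 / [19.1·0.7660·(1.00·0.6428 − 0.7660·0.4411)]
  = 9.2 / 4.4614 = 2.062 m

z_c = 2.06 m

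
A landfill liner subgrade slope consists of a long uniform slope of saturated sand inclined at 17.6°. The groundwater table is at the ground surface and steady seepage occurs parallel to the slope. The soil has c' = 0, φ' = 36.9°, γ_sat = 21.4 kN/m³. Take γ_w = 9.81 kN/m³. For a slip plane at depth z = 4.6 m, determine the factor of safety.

FS = 1.28

With seepage parallel to the slope and the water table at the surface, the effective normal stress on the slip plane uses the buoyant unit weight γ' = γ_sat − γ_w while the driving shear stress uses γ_sat:
FS = [c' + γ' z cos²β tanφ'] / [γ_sat z sinβ cosβ]
(For c' = 0 this reduces to FS = (γ'/γ_sat)·tanφ'/tanβ.)
γ' = 21.4 − 9.81 = 11.59 kN/m³
Numerator = 0.0 + 11.59·4.6·cos²17.6°·tan36.9° = 0.0 + 11.59·4.6·0.9086·0.7508 = 36.370 kPa
Denominator = 21.4·4.6·sin17.6°·cos17.6° = 21.4·4.6·0.3024·0.9532 = 28.372 kPa
FS = 36.370 / 28.372 = 1.282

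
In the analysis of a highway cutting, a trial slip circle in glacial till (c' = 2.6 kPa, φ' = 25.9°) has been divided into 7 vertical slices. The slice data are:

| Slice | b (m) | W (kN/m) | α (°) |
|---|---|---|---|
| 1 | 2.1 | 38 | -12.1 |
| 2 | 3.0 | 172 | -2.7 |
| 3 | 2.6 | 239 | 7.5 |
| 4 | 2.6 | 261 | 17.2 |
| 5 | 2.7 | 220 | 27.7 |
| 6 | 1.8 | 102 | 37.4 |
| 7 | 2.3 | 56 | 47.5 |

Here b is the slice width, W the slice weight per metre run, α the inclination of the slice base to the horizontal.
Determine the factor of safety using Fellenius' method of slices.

FS = 1.81

Ordinary method of slices: FS = Σ[c'·Δl_i + (W_i cosα_i)·tanφ'] / Σ W_i sinα_i, with Δl_i = b_i / cosα_i.
Slice 1: Δl = 2.1/cos(-12.1°) = 2.148 m; N'_1 = 38·cos(-12.1°) = 37.2; c'Δl = 5.58; W sinα = -8.0
Slice 2: Δl = 3.0/cos(-2.7°) = 3.003 m; N'_2 = 172·cos(-2.7°) = 171.8; c'Δl = 7.81; W sinα = -8.1
Slice 3: Δl = 2.6/cos7.5° = 2.622 m; N'_3 = 239·cos7.5° = 237.0; c'Δl = 6.82; W sinα = 31.2
Slice 4: Δl = 2.6/cos17.2° = 2.722 m; N'_4 = 261·cos17.2° = 249.3; c'Δl = 7.08; W sinα = 77.2
Slice 5: Δl = 2.7/cos27.7° = 3.049 m; N'_5 = 220·cos27.7° = 194.8; c'Δl = 7.93; W sinα = 102.3
Slice 6: Δl = 1.8/cos37.4° = 2.266 m; N'_6 = 102·cos37.4° = 81.0; c'Δl = 5.89; W sinα = 62.0
Slice 7: Δl = 2.3/cos47.5° = 3.404 m; N'_7 = 56·cos47.5° = 37.8; c'Δl = 8.85; W sinα = 41.3
Σc'Δl = 50.0 kN/m; ΣN' = 1008.9 kN/m; ΣW sinα = 297.8 kN/m
Resisting = 50.0 + 1008.9·tan25.9° = 50.0 + 489.9 = 539.9 kN/m
FS = 539.9 / 297.8 = 1.813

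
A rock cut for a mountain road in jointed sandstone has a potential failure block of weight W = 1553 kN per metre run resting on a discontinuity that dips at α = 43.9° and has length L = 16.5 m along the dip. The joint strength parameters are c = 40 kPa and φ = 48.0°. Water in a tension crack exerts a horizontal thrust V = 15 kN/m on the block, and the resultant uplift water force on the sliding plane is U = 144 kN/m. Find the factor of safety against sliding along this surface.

Resolving the block weight along and normal to the plane and applying the Mohr–Coulomb strength on the joint:
N' = W cosα − U − V sinα = 1553·cos43.9° − 144 − 15·sin43.9° = 964.6 kN/m
Driving force T = W sinα + V cosα = 1553·sin43.9° + 15·cos43.9° = 1087.7 kN/m
Resisting force R = c·L + N'·tanφ = 40·16.5 + 964.6·tan48.0° = 660.0 + 1071.3 = 1731.3 kN/m
FS = R / T = 1731.3 / 1087.7 = 1.592

FS = 1.59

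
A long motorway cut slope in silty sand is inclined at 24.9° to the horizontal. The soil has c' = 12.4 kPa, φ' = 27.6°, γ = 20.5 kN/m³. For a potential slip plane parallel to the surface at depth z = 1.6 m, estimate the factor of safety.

For an infinite slope with a slip plane parallel to the surface (no pore pressure): FS = [c' + γz cos²β tanφ'] / [γz sinβ cosβ].
γz = 20.5·1.6 = 32.80 kN/m²
Numerator = 12.4 + 32.80·cos²24.9°·tan27.6° = 12.4 + 32.80·0.8227·0.5228 = 26.508 kPa
Denominator = 32.80·sin24.9°·cos24.9° = 32.80·0.4210·0.9070 = 12.526 kPa
FS = 26.508 / 12.526 = 2.116

FS = 2.12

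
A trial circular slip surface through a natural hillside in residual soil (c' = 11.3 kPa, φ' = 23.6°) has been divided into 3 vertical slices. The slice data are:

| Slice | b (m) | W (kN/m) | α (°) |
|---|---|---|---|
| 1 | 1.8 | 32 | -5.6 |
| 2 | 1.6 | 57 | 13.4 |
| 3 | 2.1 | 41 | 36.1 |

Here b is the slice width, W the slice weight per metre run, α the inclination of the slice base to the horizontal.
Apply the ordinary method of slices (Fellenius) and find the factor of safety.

Ordinary method of slices: FS = Σ[c'·Δl_i + (W_i cosα_i)·tanφ'] / Σ W_i sinα_i, with Δl_i = b_i / cosα_i.
Slice 1: Δl = 1.8/cos(-5.6°) = 1.809 m; N'_1 = 32·cos(-5.6°) = 31.8; c'Δl = 20.44; W sinα = -3.1
Slice 2: Δl = 1.6/cos13.4° = 1.645 m; N'_2 = 57·cos13.4° = 55.4; c'Δl = 18.59; W sinα = 13.2
Slice 3: Δl = 2.1/cos36.1° = 2.599 m; N'_3 = 41·cos36.1° = 33.1; c'Δl = 29.37; W sinα = 24.2
Σc'Δl = 68.4 kN/m; ΣN' = 120.4 kN/m; ΣW sinα = 34.2 kN/m
Resisting = 68.4 + 120.4·tan23.6° = 68.4 + 52.6 = 121.0 kN/m
FS = 121.0 / 34.2 = 3.534

FS = 3.53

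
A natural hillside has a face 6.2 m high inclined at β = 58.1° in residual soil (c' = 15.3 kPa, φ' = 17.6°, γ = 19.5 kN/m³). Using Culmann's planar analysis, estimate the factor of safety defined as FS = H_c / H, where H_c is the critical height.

H_c = (4c'/γ) · sinβ cosφ' / [1 − cos(β − φ')]
    = (4·15.3/19.5) · sin58.1°·cos17.6° / [1 − cos40.5°]
    = 3.138 · 0.8092 / 0.2396 = 10.60 m
FS = H_c / H = 10.60 / 6.2 = 1.710

FS = 1.71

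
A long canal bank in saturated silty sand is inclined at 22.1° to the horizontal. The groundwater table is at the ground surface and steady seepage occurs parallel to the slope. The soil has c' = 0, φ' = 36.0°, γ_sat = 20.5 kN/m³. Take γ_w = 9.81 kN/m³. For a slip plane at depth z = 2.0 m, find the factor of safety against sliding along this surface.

FS = 0.93

With seepage parallel to the slope and the water table at the surface, the effective normal stress on the slip plane uses the buoyant unit weight γ' = γ_sat − γ_w while the driving shear stress uses γ_sat:
FS = [c' + γ' z cos²β tanφ'] / [γ_sat z sinβ cosβ]
(For c' = 0 this reduces to FS = (γ'/γ_sat)·tanφ'/tanβ.)
γ' = 20.5 − 9.81 = 10.69 kN/m³
Numerator = 0.0 + 10.69·2.0·cos²22.1°·tan36.0° = 0.0 + 10.69·2.0·0.8585·0.7265 = 13.335 kPa
Denominator = 20.5·2.0·sin22.1°·cos22.1° = 20.5·2.0·0.3762·0.9265 = 14.292 kPa
FS = 13.335 / 14.292 = 0.933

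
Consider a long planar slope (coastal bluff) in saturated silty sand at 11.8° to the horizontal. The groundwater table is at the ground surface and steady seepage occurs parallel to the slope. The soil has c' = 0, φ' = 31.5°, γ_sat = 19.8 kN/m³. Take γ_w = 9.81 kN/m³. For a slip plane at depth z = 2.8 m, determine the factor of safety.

With seepage parallel to the slope and the water table at the surface, the effective normal stress on the slip plane uses the buoyant unit weight γ' = γ_sat − γ_w while the driving shear stress uses γ_sat:
FS = [c' + γ' z cos²β tanφ'] / [γ_sat z sinβ cosβ]
(For c' = 0 this reduces to FS = (γ'/γ_sat)·tanφ'/tanβ.)
γ' = 19.8 − 9.81 = 9.99 kN/m³
Numerator = 0.0 + 9.99·2.8·cos²11.8°·tan31.5° = 0.0 + 9.99·2.8·0.9582·0.6128 = 16.424 kPa
Denominator = 19.8·2.8·sin11.8°·cos11.8° = 19.8·2.8·0.2045·0.9789 = 11.098 kPa
FS = 16.424 / 11.098 = 1.480

FS = 1.48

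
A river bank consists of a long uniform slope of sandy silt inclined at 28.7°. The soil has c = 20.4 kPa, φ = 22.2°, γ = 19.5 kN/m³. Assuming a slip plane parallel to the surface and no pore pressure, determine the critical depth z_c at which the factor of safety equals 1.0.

z_c = 9.75 m

Setting FS = 1.00 in FS = [c + γz cos²β tanφ] / [γz sinβ cosβ] and solving for z:
z = c / [γ cosβ (FS·sinβ − cosβ·tanφ)]
  = 20.4 / [19.5·cos28.7°·(1.00·sin28.7° − cos28.7°·tan22.2°)]
  = 20.4 / [19.5·0.8771·(1.00·0.4802 − 0.8771·0.4081)]
  = 20.4 / 2.0913 = 9.755 m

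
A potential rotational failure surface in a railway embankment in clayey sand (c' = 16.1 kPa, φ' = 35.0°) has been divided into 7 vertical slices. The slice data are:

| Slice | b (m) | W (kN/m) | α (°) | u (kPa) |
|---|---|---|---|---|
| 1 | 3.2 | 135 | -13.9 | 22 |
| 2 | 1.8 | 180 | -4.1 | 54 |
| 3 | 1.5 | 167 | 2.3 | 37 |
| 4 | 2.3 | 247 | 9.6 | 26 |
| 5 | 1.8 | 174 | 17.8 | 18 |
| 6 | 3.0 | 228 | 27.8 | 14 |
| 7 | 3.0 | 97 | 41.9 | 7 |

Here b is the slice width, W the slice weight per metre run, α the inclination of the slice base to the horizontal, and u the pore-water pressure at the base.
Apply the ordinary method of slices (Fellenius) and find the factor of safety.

FS = 3.65

Ordinary method of slices: FS = Σ[c'·Δl_i + (W_i cosα_i − u_i·Δl_i)·tanφ'] / Σ W_i sinα_i, with Δl_i = b_i / cosα_i.
Slice 1: Δl = 3.2/cos(-13.9°) = 3.297 m; N'_1 = 135·cos(-13.9°) − 22·3.297 = 58.5; c'Δl = 53.07; W sinα = -32.4
Slice 2: Δl = 1.8/cos(-4.1°) = 1.805 m; N'_2 = 180·cos(-4.1°) − 54·1.805 = 82.1; c'Δl = 29.05; W sinα = -12.9
Slice 3: Δl = 1.5/cos2.3° = 1.501 m; N'_3 = 167·cos2.3° − 37·1.501 = 111.3; c'Δl = 24.17; W sinα = 6.7
Slice 4: Δl = 2.3/cos9.6° = 2.333 m; N'_4 = 247·cos9.6° − 26·2.333 = 182.9; c'Δl = 37.56; W sinα = 41.2
Slice 5: Δl = 1.8/cos17.8° = 1.890 m; N'_5 = 174·cos17.8° − 18·1.890 = 131.6; c'Δl = 30.44; W sinα = 53.2
Slice 6: Δl = 3.0/cos27.8° = 3.391 m; N'_6 = 228·cos27.8° − 14·3.391 = 154.2; c'Δl = 54.60; W sinα = 106.3
Slice 7: Δl = 3.0/cos41.9° = 4.031 m; N'_7 = 97·cos41.9° − 7·4.031 = 44.0; c'Δl = 64.89; W sinα = 64.8
Σc'Δl = 293.8 kN/m; ΣN' = 764.7 kN/m; ΣW sinα = 226.9 kN/m
Resisting = 293.8 + 764.7·tan35.0° = 293.8 + 535.4 = 829.2 kN/m
FS = 829.2 / 226.9 = 3.654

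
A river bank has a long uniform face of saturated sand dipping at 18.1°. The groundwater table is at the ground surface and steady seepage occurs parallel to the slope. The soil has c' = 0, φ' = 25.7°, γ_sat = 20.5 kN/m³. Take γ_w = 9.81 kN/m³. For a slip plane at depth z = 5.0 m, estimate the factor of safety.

FS = 0.77

With seepage parallel to the slope and the water table at the surface, the effective normal stress on the slip plane uses the buoyant unit weight γ' = γ_sat − γ_w while the driving shear stress uses γ_sat:
FS = [c' + γ' z cos²β tanφ'] / [γ_sat z sinβ cosβ]
(For c' = 0 this reduces to FS = (γ'/γ_sat)·tanφ'/tanβ.)
γ' = 20.5 − 9.81 = 10.69 kN/m³
Numerator = 0.0 + 10.69·5.0·cos²18.1°·tan25.7° = 0.0 + 10.69·5.0·0.9035·0.4813 = 23.241 kPa
Denominator = 20.5·5.0·sin18.1°·cos18.1° = 20.5·5.0·0.3107·0.9505 = 30.269 kPa
FS = 23.241 / 30.269 = 0.768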